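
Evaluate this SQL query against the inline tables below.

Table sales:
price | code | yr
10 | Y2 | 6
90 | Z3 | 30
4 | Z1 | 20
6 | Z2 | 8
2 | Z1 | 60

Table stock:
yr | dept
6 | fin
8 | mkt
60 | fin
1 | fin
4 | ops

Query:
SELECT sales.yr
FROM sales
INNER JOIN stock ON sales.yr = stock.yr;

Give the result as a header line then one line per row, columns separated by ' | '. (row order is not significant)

== RESULT ==
sales.yr
6
8
60

Derivation:
After JOIN stock (3 rows):
sales.price | sales.code | sales.yr | stock.yr | stock.dept
10 | Y2 | 6 | 6 | fin
6 | Z2 | 8 | 8 | mkt
2 | Z1 | 60 | 60 | fin
After SELECT (3 rows):
sales.yr
6
8
60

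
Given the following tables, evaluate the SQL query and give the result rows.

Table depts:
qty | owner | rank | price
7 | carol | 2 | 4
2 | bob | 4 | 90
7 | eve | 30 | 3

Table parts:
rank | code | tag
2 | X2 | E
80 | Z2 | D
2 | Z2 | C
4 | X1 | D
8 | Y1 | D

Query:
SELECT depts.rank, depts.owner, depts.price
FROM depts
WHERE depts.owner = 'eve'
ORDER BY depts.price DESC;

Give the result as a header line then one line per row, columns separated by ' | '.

== RESULT ==
depts.rank | depts.owner | depts.price
30 | eve | 3

Derivation:
After WHERE (1 rows):
depts.qty | depts.owner | depts.rank | depts.price
7 | eve | 30 | 3
After SELECT (1 rows):
depts.rank | depts.owner | depts.price
30 | eve | 3
After ORDER BY (1 rows):
depts.rank | depts.owner | depts.price
30 | eve | 3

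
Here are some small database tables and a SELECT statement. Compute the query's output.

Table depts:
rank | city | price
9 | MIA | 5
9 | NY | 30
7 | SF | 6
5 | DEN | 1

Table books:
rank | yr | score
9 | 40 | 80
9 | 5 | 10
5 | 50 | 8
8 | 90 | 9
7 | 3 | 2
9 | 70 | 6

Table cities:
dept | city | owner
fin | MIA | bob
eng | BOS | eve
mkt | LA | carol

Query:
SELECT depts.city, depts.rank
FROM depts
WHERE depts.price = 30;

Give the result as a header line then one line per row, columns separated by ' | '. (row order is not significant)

== RESULT ==
depts.city | depts.rank
NY | 9

Derivation:
After WHERE (1 rows):
depts.rank | depts.city | depts.price
9 | NY | 30
After SELECT (1 rows):
depts.city | depts.rank
NY | 9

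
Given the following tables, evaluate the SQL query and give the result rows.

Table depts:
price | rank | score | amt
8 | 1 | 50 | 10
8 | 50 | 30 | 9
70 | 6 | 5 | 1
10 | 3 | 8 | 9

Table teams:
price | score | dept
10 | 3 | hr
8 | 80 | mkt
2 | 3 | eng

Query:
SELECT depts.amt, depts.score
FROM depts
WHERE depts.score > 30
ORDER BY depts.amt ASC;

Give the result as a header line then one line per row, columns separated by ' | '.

After WHERE (1 rows):
depts.price | depts.rank | depts.score | depts.amt
8 | 1 | 50 | 10
After SELECT (1 rows):
depts.amt | depts.score
10 | 50
After ORDER BY (1 rows):
depts.amt | depts.score
10 | 50

== RESULT ==
depts.amt | depts.score
10 | 50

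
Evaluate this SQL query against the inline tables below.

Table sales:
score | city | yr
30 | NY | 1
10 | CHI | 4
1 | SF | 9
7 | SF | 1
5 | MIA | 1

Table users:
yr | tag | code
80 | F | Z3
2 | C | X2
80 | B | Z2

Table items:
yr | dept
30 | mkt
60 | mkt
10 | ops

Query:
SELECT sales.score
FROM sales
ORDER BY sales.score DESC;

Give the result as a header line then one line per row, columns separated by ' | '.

== RESULT ==
sales.score
30
10
7
5
1

Derivation:
After SELECT (5 rows):
sales.score
30
10
1
7
5
After ORDER BY (5 rows):
sales.score
30
10
7
5
1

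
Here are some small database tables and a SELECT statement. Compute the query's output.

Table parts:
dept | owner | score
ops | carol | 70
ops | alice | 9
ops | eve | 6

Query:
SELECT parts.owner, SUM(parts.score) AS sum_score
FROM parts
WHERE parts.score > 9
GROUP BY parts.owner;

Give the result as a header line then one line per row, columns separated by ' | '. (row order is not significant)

== RESULT ==
parts.owner | sum_score
carol | 70

Derivation:
After WHERE (1 rows):
parts.dept | parts.owner | parts.score
ops | carol | 70
After GROUP BY (1 rows):
parts.owner | sum_score
carol | 70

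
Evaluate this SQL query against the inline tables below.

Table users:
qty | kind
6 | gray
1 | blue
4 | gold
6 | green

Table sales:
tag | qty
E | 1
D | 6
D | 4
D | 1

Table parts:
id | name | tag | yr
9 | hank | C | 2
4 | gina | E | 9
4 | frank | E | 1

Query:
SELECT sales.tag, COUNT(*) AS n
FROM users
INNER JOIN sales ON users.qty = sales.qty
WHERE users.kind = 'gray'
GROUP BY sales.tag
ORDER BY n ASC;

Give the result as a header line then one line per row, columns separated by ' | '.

== RESULT ==
sales.tag | n
D | 1

Derivation:
After JOIN sales (5 rows):
users.qty | users.kind | sales.tag | sales.qty
6 | gray | D | 6
1 | blue | E | 1
1 | blue | D | 1
4 | gold | D | 4
6 | green | D | 6
After WHERE (1 rows):
users.qty | users.kind | sales.tag | sales.qty
6 | gray | D | 6
After GROUP BY (1 rows):
sales.tag | n
D | 1
After ORDER BY (1 rows):
sales.tag | n
D | 1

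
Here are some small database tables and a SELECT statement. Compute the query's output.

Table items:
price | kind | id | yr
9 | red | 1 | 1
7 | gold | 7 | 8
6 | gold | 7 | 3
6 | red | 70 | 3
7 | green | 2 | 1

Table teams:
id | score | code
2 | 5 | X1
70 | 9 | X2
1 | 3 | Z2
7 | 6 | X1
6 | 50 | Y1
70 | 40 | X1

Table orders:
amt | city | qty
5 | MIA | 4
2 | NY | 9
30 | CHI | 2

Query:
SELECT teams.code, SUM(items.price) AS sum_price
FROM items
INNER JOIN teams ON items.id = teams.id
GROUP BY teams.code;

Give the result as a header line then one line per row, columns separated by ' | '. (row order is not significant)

== RESULT ==
teams.code | sum_price
Z2 | 9
X1 | 26
X2 | 6

Derivation:
After JOIN teams (6 rows):
items.price | items.kind | items.id | items.yr | teams.id | teams.score | teams.code
9 | red | 1 | 1 | 1 | 3 | Z2
7 | gold | 7 | 8 | 7 | 6 | X1
6 | gold | 7 | 3 | 7 | 6 | X1
6 | red | 70 | 3 | 70 | 9 | X2
6 | red | 70 | 3 | 70 | 40 | X1
7 | green | 2 | 1 | 2 | 5 | X1
After GROUP BY (3 rows):
teams.code | sum_price
Z2 | 9
X1 | 26
X2 | 6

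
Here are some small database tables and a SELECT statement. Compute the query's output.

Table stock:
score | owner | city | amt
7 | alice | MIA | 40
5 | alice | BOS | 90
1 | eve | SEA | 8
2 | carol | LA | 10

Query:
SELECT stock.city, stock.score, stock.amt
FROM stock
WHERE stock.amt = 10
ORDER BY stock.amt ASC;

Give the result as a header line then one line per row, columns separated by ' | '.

After WHERE (1 rows):
stock.score | stock.owner | stock.city | stock.amt
2 | carol | LA | 10
After SELECT (1 rows):
stock.city | stock.score | stock.amt
LA | 2 | 10
After ORDER BY (1 rows):
stock.city | stock.score | stock.amt
LA | 2 | 10

== RESULT ==
stock.city | stock.score | stock.amt
LA | 2 | 10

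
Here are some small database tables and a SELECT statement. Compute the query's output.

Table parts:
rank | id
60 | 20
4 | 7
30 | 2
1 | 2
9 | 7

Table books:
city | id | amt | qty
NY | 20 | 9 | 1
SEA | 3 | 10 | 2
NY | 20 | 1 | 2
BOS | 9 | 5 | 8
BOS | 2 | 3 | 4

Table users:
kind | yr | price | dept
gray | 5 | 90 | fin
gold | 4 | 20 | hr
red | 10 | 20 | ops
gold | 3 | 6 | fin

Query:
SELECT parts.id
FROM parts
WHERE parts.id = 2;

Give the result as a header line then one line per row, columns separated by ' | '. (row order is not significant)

== RESULT ==
parts.id
2
2

Derivation:
After WHERE (2 rows):
parts.rank | parts.id
30 | 2
1 | 2
After SELECT (2 rows):
parts.id
2
2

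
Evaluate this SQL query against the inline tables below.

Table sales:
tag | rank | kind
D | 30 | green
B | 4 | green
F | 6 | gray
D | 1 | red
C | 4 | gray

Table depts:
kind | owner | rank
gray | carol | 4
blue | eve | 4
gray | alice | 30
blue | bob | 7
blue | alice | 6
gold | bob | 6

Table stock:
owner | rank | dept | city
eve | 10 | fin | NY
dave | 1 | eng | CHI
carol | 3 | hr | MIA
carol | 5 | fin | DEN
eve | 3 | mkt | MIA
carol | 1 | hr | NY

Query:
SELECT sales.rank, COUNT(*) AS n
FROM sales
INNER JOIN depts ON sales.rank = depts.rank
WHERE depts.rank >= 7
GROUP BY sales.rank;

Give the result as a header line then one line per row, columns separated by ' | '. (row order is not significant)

After JOIN depts (7 rows):
sales.tag | sales.rank | sales.kind | depts.kind | depts.owner | depts.rank
D | 30 | green | gray | alice | 30
B | 4 | green | gray | carol | 4
B | 4 | green | blue | eve | 4
F | 6 | gray | blue | alice | 6
F | 6 | gray | gold | bob | 6
C | 4 | gray | gray | carol | 4
C | 4 | gray | blue | eve | 4
After WHERE (1 rows):
sales.tag | sales.rank | sales.kind | depts.kind | depts.owner | depts.rank
D | 30 | green | gray | alice | 30
After GROUP BY (1 rows):
sales.rank | n
30 | 1

== RESULT ==
sales.rank | n
30 | 1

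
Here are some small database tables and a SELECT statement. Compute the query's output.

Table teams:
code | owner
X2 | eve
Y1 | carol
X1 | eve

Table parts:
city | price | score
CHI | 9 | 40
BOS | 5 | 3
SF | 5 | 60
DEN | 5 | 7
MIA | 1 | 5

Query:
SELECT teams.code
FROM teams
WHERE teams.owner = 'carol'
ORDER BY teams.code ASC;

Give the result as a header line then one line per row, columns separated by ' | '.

== RESULT ==
teams.code
Y1

Derivation:
After WHERE (1 rows):
teams.code | teams.owner
Y1 | carol
After SELECT (1 rows):
teams.code
Y1
After ORDER BY (1 rows):
teams.code
Y1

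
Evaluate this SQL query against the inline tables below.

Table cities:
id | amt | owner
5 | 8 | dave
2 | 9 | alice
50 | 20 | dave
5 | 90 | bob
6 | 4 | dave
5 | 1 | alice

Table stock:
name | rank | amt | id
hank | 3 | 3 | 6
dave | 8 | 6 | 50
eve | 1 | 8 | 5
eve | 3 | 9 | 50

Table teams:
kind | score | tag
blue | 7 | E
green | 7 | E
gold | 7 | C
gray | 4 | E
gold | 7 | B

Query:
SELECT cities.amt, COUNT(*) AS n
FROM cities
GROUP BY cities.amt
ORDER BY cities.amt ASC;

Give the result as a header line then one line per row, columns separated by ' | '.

After GROUP BY (6 rows):
cities.amt | n
8 | 1
9 | 1
20 | 1
90 | 1
4 | 1
1 | 1
After ORDER BY (6 rows):
cities.amt | n
1 | 1
4 | 1
8 | 1
9 | 1
20 | 1
90 | 1

== RESULT ==
cities.amt | n
1 | 1
4 | 1
8 | 1
9 | 1
20 | 1
90 | 1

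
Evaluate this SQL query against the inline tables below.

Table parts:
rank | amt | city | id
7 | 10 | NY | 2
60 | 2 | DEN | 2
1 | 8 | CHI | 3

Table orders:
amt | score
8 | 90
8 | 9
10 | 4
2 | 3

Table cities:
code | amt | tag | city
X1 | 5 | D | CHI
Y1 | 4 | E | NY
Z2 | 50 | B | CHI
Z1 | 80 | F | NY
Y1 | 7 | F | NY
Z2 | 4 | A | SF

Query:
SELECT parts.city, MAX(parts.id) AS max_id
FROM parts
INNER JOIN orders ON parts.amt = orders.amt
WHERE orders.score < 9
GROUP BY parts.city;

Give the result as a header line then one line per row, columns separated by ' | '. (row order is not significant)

== RESULT ==
parts.city | max_id
NY | 2
DEN | 2

Derivation:
After JOIN orders (4 rows):
parts.rank | parts.amt | parts.city | parts.id | orders.amt | orders.score
7 | 10 | NY | 2 | 10 | 4
60 | 2 | DEN | 2 | 2 | 3
1 | 8 | CHI | 3 | 8 | 90
1 | 8 | CHI | 3 | 8 | 9
After WHERE (2 rows):
parts.rank | parts.amt | parts.city | parts.id | orders.amt | orders.score
7 | 10 | NY | 2 | 10 | 4
60 | 2 | DEN | 2 | 2 | 3
After GROUP BY (2 rows):
parts.city | max_id
NY | 2
DEN | 2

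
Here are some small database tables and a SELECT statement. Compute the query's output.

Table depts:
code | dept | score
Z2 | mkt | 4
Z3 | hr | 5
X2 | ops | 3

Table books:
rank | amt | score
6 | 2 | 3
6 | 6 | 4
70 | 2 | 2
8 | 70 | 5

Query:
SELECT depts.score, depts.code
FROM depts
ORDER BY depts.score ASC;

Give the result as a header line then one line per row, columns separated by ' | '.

After SELECT (3 rows):
depts.score | depts.code
4 | Z2
5 | Z3
3 | X2
After ORDER BY (3 rows):
depts.score | depts.code
3 | X2
4 | Z2
5 | Z3

== RESULT ==
depts.score | depts.code
3 | X2
4 | Z2
5 | Z3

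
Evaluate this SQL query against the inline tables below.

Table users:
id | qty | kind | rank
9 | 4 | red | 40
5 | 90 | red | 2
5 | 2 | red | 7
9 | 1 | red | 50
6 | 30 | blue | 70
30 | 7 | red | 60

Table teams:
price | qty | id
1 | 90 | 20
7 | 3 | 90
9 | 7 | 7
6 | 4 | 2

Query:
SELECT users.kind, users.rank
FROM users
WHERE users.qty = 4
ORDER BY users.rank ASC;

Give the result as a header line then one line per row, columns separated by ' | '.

== RESULT ==
users.kind | users.rank
red | 40

Derivation:
After WHERE (1 rows):
users.id | users.qty | users.kind | users.rank
9 | 4 | red | 40
After SELECT (1 rows):
users.kind | users.rank
red | 40
After ORDER BY (1 rows):
users.kind | users.rank
red | 40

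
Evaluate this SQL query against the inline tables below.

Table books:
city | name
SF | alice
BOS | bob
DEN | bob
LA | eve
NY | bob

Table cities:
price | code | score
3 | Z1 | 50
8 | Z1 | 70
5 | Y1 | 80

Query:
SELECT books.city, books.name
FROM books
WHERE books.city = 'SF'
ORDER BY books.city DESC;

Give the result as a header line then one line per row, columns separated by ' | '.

== RESULT ==
books.city | books.name
SF | alice

Derivation:
After WHERE (1 rows):
books.city | books.name
SF | alice
After SELECT (1 rows):
books.city | books.name
SF | alice
After ORDER BY (1 rows):
books.city | books.name
SF | alice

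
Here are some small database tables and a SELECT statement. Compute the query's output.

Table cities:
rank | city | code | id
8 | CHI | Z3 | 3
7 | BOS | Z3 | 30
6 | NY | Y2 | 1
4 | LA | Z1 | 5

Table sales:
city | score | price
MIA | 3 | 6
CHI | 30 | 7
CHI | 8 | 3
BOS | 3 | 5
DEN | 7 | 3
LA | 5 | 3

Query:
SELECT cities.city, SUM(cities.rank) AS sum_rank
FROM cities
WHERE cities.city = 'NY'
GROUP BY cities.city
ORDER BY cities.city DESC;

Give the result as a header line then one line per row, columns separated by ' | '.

After WHERE (1 rows):
cities.rank | cities.city | cities.code | cities.id
6 | NY | Y2 | 1
After GROUP BY (1 rows):
cities.city | sum_rank
NY | 6
After ORDER BY (1 rows):
cities.city | sum_rank
NY | 6

== RESULT ==
cities.city | sum_rank
NY | 6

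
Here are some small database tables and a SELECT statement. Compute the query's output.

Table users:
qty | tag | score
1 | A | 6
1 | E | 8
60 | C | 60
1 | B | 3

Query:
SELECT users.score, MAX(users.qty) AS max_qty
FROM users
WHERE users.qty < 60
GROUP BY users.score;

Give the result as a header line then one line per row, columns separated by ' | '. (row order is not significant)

== RESULT ==
users.score | max_qty
6 | 1
8 | 1
3 | 1

Derivation:
After WHERE (3 rows):
users.qty | users.tag | users.score
1 | A | 6
1 | E | 8
1 | B | 3
After GROUP BY (3 rows):
users.score | max_qty
6 | 1
8 | 1
3 | 1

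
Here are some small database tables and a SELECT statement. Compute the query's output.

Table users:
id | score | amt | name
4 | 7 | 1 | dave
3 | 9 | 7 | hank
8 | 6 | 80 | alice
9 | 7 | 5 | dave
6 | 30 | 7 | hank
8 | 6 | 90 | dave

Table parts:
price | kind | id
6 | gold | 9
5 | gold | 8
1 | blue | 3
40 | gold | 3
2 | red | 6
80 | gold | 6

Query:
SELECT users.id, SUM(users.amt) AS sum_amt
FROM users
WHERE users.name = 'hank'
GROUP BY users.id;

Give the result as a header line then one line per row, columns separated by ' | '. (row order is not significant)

After WHERE (2 rows):
users.id | users.score | users.amt | users.name
3 | 9 | 7 | hank
6 | 30 | 7 | hank
After GROUP BY (2 rows):
users.id | sum_amt
3 | 7
6 | 7

== RESULT ==
users.id | sum_amt
3 | 7
6 | 7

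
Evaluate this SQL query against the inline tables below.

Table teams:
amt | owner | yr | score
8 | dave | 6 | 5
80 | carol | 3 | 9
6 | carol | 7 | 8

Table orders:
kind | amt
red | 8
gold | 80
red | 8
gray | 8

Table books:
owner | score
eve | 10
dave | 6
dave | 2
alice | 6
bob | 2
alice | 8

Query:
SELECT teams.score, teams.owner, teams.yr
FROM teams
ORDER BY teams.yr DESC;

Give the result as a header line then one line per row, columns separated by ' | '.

== RESULT ==
teams.score | teams.owner | teams.yr
8 | carol | 7
5 | dave | 6
9 | carol | 3

Derivation:
After SELECT (3 rows):
teams.score | teams.owner | teams.yr
5 | dave | 6
9 | carol | 3
8 | carol | 7
After ORDER BY (3 rows):
teams.score | teams.owner | teams.yr
8 | carol | 7
5 | dave | 6
9 | carol | 3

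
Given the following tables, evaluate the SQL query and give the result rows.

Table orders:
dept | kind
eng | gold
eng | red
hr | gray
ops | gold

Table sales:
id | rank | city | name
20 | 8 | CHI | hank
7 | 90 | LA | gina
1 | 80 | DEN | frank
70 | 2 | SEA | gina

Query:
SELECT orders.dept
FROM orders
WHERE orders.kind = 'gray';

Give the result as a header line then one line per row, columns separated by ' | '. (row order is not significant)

After WHERE (1 rows):
orders.dept | orders.kind
hr | gray
After SELECT (1 rows):
orders.dept
hr

== RESULT ==
orders.dept
hr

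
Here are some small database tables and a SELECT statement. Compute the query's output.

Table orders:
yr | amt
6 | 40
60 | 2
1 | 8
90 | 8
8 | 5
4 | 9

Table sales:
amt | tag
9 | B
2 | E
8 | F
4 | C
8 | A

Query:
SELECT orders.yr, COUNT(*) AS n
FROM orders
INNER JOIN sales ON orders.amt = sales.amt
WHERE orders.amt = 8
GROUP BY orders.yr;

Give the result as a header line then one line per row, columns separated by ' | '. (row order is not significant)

== RESULT ==
orders.yr | n
1 | 2
90 | 2

Derivation:
After JOIN sales (6 rows):
orders.yr | orders.amt | sales.amt | sales.tag
60 | 2 | 2 | E
1 | 8 | 8 | F
1 | 8 | 8 | A
90 | 8 | 8 | F
90 | 8 | 8 | A
4 | 9 | 9 | B
After WHERE (4 rows):
orders.yr | orders.amt | sales.amt | sales.tag
1 | 8 | 8 | F
1 | 8 | 8 | A
90 | 8 | 8 | F
90 | 8 | 8 | A
After GROUP BY (2 rows):
orders.yr | n
1 | 2
90 | 2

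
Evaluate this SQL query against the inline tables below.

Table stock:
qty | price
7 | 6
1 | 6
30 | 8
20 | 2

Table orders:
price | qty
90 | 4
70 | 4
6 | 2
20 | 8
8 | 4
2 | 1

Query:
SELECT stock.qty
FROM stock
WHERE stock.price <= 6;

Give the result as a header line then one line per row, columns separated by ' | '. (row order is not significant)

After WHERE (3 rows):
stock.qty | stock.price
7 | 6
1 | 6
20 | 2
After SELECT (3 rows):
stock.qty
7
1
20

== RESULT ==
stock.qty
7
1
20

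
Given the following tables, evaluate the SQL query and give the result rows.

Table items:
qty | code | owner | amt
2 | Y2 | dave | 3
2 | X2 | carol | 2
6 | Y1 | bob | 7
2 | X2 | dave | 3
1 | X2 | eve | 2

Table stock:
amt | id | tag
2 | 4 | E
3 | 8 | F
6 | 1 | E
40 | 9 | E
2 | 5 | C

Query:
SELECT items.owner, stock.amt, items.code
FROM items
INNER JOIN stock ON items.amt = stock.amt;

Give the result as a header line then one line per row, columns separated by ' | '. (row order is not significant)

== RESULT ==
items.owner | stock.amt | items.code
dave | 3 | Y2
carol | 2 | X2
carol | 2 | X2
dave | 3 | X2
eve | 2 | X2
eve | 2 | X2

Derivation:
After JOIN stock (6 rows):
items.qty | items.code | items.owner | items.amt | stock.amt | stock.id | stock.tag
2 | Y2 | dave | 3 | 3 | 8 | F
2 | X2 | carol | 2 | 2 | 4 | E
2 | X2 | carol | 2 | 2 | 5 | C
2 | X2 | dave | 3 | 3 | 8 | F
1 | X2 | eve | 2 | 2 | 4 | E
1 | X2 | eve | 2 | 2 | 5 | C
After SELECT (6 rows):
items.owner | stock.amt | items.code
dave | 3 | Y2
carol | 2 | X2
carol | 2 | X2
dave | 3 | X2
eve | 2 | X2
eve | 2 | X2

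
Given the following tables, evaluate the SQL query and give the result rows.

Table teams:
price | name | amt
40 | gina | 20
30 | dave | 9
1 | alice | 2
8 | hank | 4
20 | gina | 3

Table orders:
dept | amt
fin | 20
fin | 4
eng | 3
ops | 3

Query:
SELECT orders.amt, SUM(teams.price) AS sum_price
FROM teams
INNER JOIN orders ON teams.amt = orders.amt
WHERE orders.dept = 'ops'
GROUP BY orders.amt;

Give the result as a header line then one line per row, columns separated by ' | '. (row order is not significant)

== RESULT ==
orders.amt | sum_price
3 | 20

Derivation:
After JOIN orders (4 rows):
teams.price | teams.name | teams.amt | orders.dept | orders.amt
40 | gina | 20 | fin | 20
8 | hank | 4 | fin | 4
20 | gina | 3 | eng | 3
20 | gina | 3 | ops | 3
After WHERE (1 rows):
teams.price | teams.name | teams.amt | orders.dept | orders.amt
20 | gina | 3 | ops | 3
After GROUP BY (1 rows):
orders.amt | sum_price
3 | 20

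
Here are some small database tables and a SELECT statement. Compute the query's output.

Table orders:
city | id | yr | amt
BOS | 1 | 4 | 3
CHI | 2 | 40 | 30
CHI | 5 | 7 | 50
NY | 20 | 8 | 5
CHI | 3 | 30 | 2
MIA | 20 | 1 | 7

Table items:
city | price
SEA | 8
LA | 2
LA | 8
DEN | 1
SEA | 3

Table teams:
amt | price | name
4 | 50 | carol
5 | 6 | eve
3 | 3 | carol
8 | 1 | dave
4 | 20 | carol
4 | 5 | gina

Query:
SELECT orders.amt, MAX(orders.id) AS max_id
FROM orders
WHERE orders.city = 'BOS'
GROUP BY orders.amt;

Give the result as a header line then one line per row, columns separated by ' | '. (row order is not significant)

After WHERE (1 rows):
orders.city | orders.id | orders.yr | orders.amt
BOS | 1 | 4 | 3
After GROUP BY (1 rows):
orders.amt | max_id
3 | 1

== RESULT ==
orders.amt | max_id
3 | 1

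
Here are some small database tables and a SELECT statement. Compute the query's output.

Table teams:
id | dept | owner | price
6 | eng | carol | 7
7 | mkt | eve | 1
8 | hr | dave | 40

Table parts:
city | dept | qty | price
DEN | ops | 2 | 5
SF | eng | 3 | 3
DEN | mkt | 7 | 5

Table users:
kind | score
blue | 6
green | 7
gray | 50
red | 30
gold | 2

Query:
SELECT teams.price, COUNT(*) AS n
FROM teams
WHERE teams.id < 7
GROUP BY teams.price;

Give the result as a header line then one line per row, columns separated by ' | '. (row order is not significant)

After WHERE (1 rows):
teams.id | teams.dept | teams.owner | teams.price
6 | eng | carol | 7
After GROUP BY (1 rows):
teams.price | n
7 | 1

== RESULT ==
teams.price | n
7 | 1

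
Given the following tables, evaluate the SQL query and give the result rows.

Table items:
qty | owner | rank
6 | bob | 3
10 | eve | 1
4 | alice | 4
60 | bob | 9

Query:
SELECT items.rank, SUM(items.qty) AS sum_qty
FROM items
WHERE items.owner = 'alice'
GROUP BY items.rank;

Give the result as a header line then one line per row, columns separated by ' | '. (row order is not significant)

After WHERE (1 rows):
items.qty | items.owner | items.rank
4 | alice | 4
After GROUP BY (1 rows):
items.rank | sum_qty
4 | 4

== RESULT ==
items.rank | sum_qty
4 | 4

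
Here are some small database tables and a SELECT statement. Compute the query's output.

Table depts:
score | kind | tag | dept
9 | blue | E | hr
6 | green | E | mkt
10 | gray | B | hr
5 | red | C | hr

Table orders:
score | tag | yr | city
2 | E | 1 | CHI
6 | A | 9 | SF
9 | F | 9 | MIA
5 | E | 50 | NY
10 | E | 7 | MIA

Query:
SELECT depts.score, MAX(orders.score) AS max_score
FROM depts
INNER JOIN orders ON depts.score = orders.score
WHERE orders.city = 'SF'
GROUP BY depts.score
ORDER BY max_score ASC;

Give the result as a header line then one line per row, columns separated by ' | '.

== RESULT ==
depts.score | max_score
6 | 6

Derivation:
After JOIN orders (4 rows):
depts.score | depts.kind | depts.tag | depts.dept | orders.score | orders.tag | orders.yr | orders.city
9 | blue | E | hr | 9 | F | 9 | MIA
6 | green | E | mkt | 6 | A | 9 | SF
10 | gray | B | hr | 10 | E | 7 | MIA
5 | red | C | hr | 5 | E | 50 | NY
After WHERE (1 rows):
depts.score | depts.kind | depts.tag | depts.dept | orders.score | orders.tag | orders.yr | orders.city
6 | green | E | mkt | 6 | A | 9 | SF
After GROUP BY (1 rows):
depts.score | max_score
6 | 6
After ORDER BY (1 rows):
depts.score | max_score
6 | 6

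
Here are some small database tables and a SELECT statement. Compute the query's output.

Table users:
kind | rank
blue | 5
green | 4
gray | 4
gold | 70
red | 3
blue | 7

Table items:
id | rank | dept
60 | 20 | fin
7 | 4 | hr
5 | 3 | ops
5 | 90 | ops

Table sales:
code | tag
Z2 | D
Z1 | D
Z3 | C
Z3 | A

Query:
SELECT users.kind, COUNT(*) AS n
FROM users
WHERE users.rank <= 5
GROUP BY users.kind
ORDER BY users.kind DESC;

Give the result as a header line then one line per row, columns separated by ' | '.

== RESULT ==
users.kind | n
red | 1
green | 1
gray | 1
blue | 1

Derivation:
After WHERE (4 rows):
users.kind | users.rank
blue | 5
green | 4
gray | 4
red | 3
After GROUP BY (4 rows):
users.kind | n
blue | 1
green | 1
gray | 1
red | 1
After ORDER BY (4 rows):
users.kind | n
red | 1
green | 1
gray | 1
blue | 1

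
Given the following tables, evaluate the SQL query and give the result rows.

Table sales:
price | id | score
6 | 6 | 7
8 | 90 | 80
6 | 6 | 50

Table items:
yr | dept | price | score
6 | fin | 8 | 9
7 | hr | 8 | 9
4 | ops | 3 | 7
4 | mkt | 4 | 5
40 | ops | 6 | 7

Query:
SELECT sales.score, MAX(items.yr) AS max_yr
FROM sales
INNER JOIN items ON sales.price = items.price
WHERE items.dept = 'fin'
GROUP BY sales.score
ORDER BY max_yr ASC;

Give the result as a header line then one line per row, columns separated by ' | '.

After JOIN items (4 rows):
sales.price | sales.id | sales.score | items.yr | items.dept | items.price | items.score
6 | 6 | 7 | 40 | ops | 6 | 7
8 | 90 | 80 | 6 | fin | 8 | 9
8 | 90 | 80 | 7 | hr | 8 | 9
6 | 6 | 50 | 40 | ops | 6 | 7
After WHERE (1 rows):
sales.price | sales.id | sales.score | items.yr | items.dept | items.price | items.score
8 | 90 | 80 | 6 | fin | 8 | 9
After GROUP BY (1 rows):
sales.score | max_yr
80 | 6
After ORDER BY (1 rows):
sales.score | max_yr
80 | 6

== RESULT ==
sales.score | max_yr
80 | 6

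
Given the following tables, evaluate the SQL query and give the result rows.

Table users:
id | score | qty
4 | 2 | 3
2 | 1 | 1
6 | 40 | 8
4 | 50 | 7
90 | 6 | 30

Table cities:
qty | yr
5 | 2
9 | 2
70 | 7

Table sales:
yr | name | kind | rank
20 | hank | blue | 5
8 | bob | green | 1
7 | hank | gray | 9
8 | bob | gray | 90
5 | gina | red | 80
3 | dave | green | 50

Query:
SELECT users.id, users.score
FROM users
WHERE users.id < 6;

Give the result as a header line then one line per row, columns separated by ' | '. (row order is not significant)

== RESULT ==
users.id | users.score
4 | 2
2 | 1
4 | 50

Derivation:
After WHERE (3 rows):
users.id | users.score | users.qty
4 | 2 | 3
2 | 1 | 1
4 | 50 | 7
After SELECT (3 rows):
users.id | users.score
4 | 2
2 | 1
4 | 50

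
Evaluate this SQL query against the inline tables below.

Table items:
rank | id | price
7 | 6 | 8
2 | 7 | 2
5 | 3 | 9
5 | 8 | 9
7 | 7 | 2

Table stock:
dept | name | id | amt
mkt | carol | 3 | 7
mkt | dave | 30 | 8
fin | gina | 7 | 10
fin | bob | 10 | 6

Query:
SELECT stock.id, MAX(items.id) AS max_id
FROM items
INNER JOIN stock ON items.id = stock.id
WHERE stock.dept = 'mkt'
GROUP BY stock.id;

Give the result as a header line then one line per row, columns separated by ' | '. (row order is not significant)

== RESULT ==
stock.id | max_id
3 | 3

Derivation:
After JOIN stock (3 rows):
items.rank | items.id | items.price | stock.dept | stock.name | stock.id | stock.amt
2 | 7 | 2 | fin | gina | 7 | 10
5 | 3 | 9 | mkt | carol | 3 | 7
7 | 7 | 2 | fin | gina | 7 | 10
After WHERE (1 rows):
items.rank | items.id | items.price | stock.dept | stock.name | stock.id | stock.amt
5 | 3 | 9 | mkt | carol | 3 | 7
After GROUP BY (1 rows):
stock.id | max_id
3 | 3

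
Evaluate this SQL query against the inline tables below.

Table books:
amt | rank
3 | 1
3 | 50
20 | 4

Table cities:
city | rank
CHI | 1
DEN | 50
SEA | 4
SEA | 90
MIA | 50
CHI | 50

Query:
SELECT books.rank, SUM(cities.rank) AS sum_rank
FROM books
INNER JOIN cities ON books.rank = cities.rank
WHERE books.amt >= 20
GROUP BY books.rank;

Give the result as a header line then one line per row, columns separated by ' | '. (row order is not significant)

== RESULT ==
books.rank | sum_rank
4 | 4

Derivation:
After JOIN cities (5 rows):
books.amt | books.rank | cities.city | cities.rank
3 | 1 | CHI | 1
3 | 50 | DEN | 50
3 | 50 | MIA | 50
3 | 50 | CHI | 50
20 | 4 | SEA | 4
After WHERE (1 rows):
books.amt | books.rank | cities.city | cities.rank
20 | 4 | SEA | 4
After GROUP BY (1 rows):
books.rank | sum_rank
4 | 4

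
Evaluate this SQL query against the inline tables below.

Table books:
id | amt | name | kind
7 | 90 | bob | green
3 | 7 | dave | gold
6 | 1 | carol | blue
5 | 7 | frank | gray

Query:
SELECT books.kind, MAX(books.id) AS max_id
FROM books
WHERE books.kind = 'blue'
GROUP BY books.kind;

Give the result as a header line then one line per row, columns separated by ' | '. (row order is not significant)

After WHERE (1 rows):
books.id | books.amt | books.name | books.kind
6 | 1 | carol | blue
After GROUP BY (1 rows):
books.kind | max_id
blue | 6

== RESULT ==
books.kind | max_id
blue | 6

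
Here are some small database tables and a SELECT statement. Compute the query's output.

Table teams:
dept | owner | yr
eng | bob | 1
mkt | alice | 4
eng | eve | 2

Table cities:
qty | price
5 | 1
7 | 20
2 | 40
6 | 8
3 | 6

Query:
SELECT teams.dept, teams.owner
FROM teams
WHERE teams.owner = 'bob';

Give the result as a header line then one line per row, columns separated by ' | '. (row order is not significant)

== RESULT ==
teams.dept | teams.owner
eng | bob

Derivation:
After WHERE (1 rows):
teams.dept | teams.owner | teams.yr
eng | bob | 1
After SELECT (1 rows):
teams.dept | teams.owner
eng | bob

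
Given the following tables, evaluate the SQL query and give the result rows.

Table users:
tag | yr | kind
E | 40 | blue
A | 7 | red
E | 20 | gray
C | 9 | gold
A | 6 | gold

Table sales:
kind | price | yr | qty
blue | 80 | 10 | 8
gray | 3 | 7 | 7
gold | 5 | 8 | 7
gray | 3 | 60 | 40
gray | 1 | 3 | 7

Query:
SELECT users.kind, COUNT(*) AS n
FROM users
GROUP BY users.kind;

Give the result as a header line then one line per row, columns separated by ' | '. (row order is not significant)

== RESULT ==
users.kind | n
blue | 1
red | 1
gray | 1
gold | 2

Derivation:
After GROUP BY (4 rows):
users.kind | n
blue | 1
red | 1
gray | 1
gold | 2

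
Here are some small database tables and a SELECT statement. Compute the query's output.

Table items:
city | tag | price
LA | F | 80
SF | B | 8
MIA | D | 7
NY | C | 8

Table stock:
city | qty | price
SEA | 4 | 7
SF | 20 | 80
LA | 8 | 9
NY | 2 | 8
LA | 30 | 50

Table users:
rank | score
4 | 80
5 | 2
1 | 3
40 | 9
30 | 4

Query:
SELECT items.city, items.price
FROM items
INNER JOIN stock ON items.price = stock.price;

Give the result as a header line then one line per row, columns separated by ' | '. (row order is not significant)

After JOIN stock (4 rows):
items.city | items.tag | items.price | stock.city | stock.qty | stock.price
LA | F | 80 | SF | 20 | 80
SF | B | 8 | NY | 2 | 8
MIA | D | 7 | SEA | 4 | 7
NY | C | 8 | NY | 2 | 8
After SELECT (4 rows):
items.city | items.price
LA | 80
SF | 8
MIA | 7
NY | 8

== RESULT ==
items.city | items.price
LA | 80
SF | 8
MIA | 7
NY | 8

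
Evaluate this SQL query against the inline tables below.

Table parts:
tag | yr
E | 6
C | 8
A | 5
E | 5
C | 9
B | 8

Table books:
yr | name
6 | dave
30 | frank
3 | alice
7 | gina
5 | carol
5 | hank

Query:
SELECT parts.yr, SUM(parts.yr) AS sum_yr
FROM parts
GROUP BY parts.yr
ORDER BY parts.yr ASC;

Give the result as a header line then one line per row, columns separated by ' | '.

== RESULT ==
parts.yr | sum_yr
5 | 10
6 | 6
8 | 16
9 | 9

Derivation:
After GROUP BY (4 rows):
parts.yr | sum_yr
6 | 6
8 | 16
5 | 10
9 | 9
After ORDER BY (4 rows):
parts.yr | sum_yr
5 | 10
6 | 6
8 | 16
9 | 9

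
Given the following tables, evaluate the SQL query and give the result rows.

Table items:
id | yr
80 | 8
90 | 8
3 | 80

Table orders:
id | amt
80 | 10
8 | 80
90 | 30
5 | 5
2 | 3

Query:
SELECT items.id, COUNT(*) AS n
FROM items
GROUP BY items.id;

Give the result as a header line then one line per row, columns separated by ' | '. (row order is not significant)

== RESULT ==
items.id | n
80 | 1
90 | 1
3 | 1

Derivation:
After GROUP BY (3 rows):
items.id | n
80 | 1
90 | 1
3 | 1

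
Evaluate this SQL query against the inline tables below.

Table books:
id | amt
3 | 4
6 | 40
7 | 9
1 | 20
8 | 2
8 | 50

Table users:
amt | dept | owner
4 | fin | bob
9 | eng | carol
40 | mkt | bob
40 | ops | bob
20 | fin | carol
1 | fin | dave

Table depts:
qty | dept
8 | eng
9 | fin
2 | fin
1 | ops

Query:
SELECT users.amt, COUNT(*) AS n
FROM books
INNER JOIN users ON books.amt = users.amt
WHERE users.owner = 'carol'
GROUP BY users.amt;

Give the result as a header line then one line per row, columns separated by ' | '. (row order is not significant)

After JOIN users (5 rows):
books.id | books.amt | users.amt | users.dept | users.owner
3 | 4 | 4 | fin | bob
6 | 40 | 40 | mkt | bob
6 | 40 | 40 | ops | bob
7 | 9 | 9 | eng | carol
1 | 20 | 20 | fin | carol
After WHERE (2 rows):
books.id | books.amt | users.amt | users.dept | users.owner
7 | 9 | 9 | eng | carol
1 | 20 | 20 | fin | carol
After GROUP BY (2 rows):
users.amt | n
9 | 1
20 | 1

== RESULT ==
users.amt | n
9 | 1
20 | 1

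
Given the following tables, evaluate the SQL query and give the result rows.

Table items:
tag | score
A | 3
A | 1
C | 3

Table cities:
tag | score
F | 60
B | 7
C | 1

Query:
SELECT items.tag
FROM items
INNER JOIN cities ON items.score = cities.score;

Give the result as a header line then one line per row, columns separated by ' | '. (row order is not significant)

After JOIN cities (1 rows):
items.tag | items.score | cities.tag | cities.score
A | 1 | C | 1
After SELECT (1 rows):
items.tag
A

== RESULT ==
items.tag
A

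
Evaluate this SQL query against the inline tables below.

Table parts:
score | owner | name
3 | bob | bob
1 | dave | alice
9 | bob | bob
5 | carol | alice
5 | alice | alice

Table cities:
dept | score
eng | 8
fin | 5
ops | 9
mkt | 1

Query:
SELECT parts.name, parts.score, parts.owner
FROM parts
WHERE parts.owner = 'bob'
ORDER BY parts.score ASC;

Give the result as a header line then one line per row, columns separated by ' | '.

== RESULT ==
parts.name | parts.score | parts.owner
bob | 3 | bob
bob | 9 | bob

Derivation:
After WHERE (2 rows):
parts.score | parts.owner | parts.name
3 | bob | bob
9 | bob | bob
After SELECT (2 rows):
parts.name | parts.score | parts.owner
bob | 3 | bob
bob | 9 | bob
After ORDER BY (2 rows):
parts.name | parts.score | parts.owner
bob | 3 | bob
bob | 9 | bob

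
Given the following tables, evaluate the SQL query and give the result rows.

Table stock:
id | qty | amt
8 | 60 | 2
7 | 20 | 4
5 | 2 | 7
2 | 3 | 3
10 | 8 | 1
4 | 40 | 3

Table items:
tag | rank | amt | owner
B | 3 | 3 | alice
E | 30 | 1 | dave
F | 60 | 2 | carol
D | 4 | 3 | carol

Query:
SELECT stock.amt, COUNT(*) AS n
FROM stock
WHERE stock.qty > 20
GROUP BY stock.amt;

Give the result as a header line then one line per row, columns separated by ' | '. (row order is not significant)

After WHERE (2 rows):
stock.id | stock.qty | stock.amt
8 | 60 | 2
4 | 40 | 3
After GROUP BY (2 rows):
stock.amt | n
2 | 1
3 | 1

== RESULT ==
stock.amt | n
2 | 1
3 | 1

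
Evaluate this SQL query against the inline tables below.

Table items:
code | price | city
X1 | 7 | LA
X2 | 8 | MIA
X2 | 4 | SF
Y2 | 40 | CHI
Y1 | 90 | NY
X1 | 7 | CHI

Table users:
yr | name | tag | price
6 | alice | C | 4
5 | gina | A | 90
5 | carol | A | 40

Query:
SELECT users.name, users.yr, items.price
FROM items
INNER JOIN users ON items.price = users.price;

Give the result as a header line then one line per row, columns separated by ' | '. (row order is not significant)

After JOIN users (3 rows):
items.code | items.price | items.city | users.yr | users.name | users.tag | users.price
X2 | 4 | SF | 6 | alice | C | 4
Y2 | 40 | CHI | 5 | carol | A | 40
Y1 | 90 | NY | 5 | gina | A | 90
After SELECT (3 rows):
users.name | users.yr | items.price
alice | 6 | 4
carol | 5 | 40
gina | 5 | 90

== RESULT ==
users.name | users.yr | items.price
alice | 6 | 4
carol | 5 | 40
gina | 5 | 90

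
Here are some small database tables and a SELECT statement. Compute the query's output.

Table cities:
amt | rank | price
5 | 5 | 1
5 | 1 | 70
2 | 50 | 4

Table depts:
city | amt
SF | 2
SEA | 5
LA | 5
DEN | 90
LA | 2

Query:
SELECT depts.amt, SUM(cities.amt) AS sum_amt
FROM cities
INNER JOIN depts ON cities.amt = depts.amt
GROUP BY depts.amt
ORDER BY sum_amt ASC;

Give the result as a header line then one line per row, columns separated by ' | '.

== RESULT ==
depts.amt | sum_amt
2 | 4
5 | 20

Derivation:
After JOIN depts (6 rows):
cities.amt | cities.rank | cities.price | depts.city | depts.amt
5 | 5 | 1 | SEA | 5
5 | 5 | 1 | LA | 5
5 | 1 | 70 | SEA | 5
5 | 1 | 70 | LA | 5
2 | 50 | 4 | SF | 2
2 | 50 | 4 | LA | 2
After GROUP BY (2 rows):
depts.amt | sum_amt
5 | 20
2 | 4
After ORDER BY (2 rows):
depts.amt | sum_amt
2 | 4
5 | 20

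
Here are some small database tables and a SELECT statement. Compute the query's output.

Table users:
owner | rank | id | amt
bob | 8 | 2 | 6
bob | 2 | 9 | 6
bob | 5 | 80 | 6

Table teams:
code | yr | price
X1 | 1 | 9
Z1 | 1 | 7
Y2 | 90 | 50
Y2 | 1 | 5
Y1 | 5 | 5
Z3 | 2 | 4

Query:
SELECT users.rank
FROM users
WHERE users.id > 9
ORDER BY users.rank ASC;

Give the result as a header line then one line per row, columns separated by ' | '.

After WHERE (1 rows):
users.owner | users.rank | users.id | users.amt
bob | 5 | 80 | 6
After SELECT (1 rows):
users.rank
5
After ORDER BY (1 rows):
users.rank
5

== RESULT ==
users.rank
5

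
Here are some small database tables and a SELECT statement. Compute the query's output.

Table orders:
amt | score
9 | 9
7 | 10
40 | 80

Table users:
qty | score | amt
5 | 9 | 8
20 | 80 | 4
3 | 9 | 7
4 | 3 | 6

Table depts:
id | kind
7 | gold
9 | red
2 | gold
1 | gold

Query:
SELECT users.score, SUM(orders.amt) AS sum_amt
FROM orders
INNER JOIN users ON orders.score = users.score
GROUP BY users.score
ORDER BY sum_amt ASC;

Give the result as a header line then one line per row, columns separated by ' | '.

== RESULT ==
users.score | sum_amt
9 | 18
80 | 40

Derivation:
After JOIN users (3 rows):
orders.amt | orders.score | users.qty | users.score | users.amt
9 | 9 | 5 | 9 | 8
9 | 9 | 3 | 9 | 7
40 | 80 | 20 | 80 | 4
After GROUP BY (2 rows):
users.score | sum_amt
9 | 18
80 | 40
After ORDER BY (2 rows):
users.score | sum_amt
9 | 18
80 | 40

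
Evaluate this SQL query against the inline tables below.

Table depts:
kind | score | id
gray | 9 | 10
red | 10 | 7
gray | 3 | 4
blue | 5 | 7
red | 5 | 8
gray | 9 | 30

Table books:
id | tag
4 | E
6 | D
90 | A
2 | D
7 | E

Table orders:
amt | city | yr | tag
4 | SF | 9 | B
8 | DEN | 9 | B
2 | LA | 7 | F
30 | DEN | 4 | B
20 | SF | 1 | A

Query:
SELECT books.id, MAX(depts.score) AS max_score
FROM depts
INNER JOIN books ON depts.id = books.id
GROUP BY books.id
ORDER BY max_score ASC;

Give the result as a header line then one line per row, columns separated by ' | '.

== RESULT ==
books.id | max_score
4 | 3
7 | 10

Derivation:
After JOIN books (3 rows):
depts.kind | depts.score | depts.id | books.id | books.tag
red | 10 | 7 | 7 | E
gray | 3 | 4 | 4 | E
blue | 5 | 7 | 7 | E
After GROUP BY (2 rows):
books.id | max_score
7 | 10
4 | 3
After ORDER BY (2 rows):
books.id | max_score
4 | 3
7 | 10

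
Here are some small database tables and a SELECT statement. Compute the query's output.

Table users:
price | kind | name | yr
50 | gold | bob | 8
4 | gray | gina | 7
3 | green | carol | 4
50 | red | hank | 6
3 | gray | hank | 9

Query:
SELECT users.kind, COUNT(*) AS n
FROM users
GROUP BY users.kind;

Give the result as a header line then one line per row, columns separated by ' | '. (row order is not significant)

== RESULT ==
users.kind | n
gold | 1
gray | 2
green | 1
red | 1

Derivation:
After GROUP BY (4 rows):
users.kind | n
gold | 1
gray | 2
green | 1
red | 1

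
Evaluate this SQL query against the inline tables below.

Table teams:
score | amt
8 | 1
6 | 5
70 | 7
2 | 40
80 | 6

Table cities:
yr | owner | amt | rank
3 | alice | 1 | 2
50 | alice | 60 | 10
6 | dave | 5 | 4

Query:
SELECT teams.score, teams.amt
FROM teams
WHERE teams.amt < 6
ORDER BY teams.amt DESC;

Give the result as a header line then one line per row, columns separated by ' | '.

After WHERE (2 rows):
teams.score | teams.amt
8 | 1
6 | 5
After SELECT (2 rows):
teams.score | teams.amt
8 | 1
6 | 5
After ORDER BY (2 rows):
teams.score | teams.amt
6 | 5
8 | 1

== RESULT ==
teams.score | teams.amt
6 | 5
8 | 1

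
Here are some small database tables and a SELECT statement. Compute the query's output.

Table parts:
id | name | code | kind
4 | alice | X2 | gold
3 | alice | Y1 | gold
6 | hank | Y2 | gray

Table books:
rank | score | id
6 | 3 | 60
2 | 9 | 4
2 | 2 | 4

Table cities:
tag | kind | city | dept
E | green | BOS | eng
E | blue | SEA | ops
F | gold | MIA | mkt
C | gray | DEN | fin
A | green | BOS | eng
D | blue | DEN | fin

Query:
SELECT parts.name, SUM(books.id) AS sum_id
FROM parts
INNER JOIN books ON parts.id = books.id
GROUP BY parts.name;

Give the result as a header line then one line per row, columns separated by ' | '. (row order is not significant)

== RESULT ==
parts.name | sum_id
alice | 8

Derivation:
After JOIN books (2 rows):
parts.id | parts.name | parts.code | parts.kind | books.rank | books.score | books.id
4 | alice | X2 | gold | 2 | 9 | 4
4 | alice | X2 | gold | 2 | 2 | 4
After GROUP BY (1 rows):
parts.name | sum_id
alice | 8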